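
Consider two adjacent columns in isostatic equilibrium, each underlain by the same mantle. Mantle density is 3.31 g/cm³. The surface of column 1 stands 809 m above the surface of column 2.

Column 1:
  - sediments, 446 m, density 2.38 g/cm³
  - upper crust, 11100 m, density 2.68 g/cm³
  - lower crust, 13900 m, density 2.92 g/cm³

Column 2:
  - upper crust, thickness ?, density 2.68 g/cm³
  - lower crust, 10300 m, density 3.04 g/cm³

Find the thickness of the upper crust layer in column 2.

Take the compensation level at the base of the deeper column (depth z_c below the surface of column 1) and equate Σ ρ_i t_i down to z_c; mantle fills any gap and the z_c terms cancel.
Column 1: 446×2.38 + 11100×2.68 + 13900×2.92 + (z_c − 25446)×3.31
Column 2: 809×0 + x×2.68 + 10300×3.04 + (z_c − 809 − 10300 − x)×3.31
The z_c×3.31 term appears on both sides and cancels. Collect the known terms of each column as K = Σ(ρt)_known − 3.31 × (depth of known layers): K_1 = 71397.48 − 3.31×25446 = −12828.78; K_2 = 31312 − 3.31×(809 + 10300) = −5458.79.
Balance: K_1 = K_2 − x×(3.31 − 2.68), so x = (K_2 − K_1)/(3.31 − 2.68) = 7369.99/0.63 = 11700 m.

11700 m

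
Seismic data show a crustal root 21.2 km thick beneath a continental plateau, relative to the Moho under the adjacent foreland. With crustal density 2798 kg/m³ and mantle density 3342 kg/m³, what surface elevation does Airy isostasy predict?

Balancing pressure at the compensation depth: ρ_c h = (ρ_m − ρ_c) r.
h = r (ρ_m − ρ_c) / ρ_c = 21.2 km × (3342 − 2798) / 2798 = 4.12 km.

4.12 km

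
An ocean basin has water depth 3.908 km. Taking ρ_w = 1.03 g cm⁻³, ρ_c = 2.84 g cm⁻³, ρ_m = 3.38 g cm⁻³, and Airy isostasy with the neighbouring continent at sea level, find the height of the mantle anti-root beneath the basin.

In Airy isostatic equilibrium: replacing crust with seawater at the top is compensated by replacing crust with mantle at the base: d (ρ_c − ρ_w) = a (ρ_m − ρ_c).
a = d (ρ_c − ρ_w)/(ρ_m − ρ_c) = 3.908 km × 1.81/0.54 = 13.1 km.

13.1 km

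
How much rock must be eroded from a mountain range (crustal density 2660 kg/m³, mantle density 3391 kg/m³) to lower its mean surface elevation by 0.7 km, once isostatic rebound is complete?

Net drop Δ = e − u = e − e ρ_c/ρ_m = e (ρ_m − ρ_c)/ρ_m.
e = Δ ρ_m/(ρ_m − ρ_c) = 0.7 km × 3391/731 = 3.25 km.

3.25 km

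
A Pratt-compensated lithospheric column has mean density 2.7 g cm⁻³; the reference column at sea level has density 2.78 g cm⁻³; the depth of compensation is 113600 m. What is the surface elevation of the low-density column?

3370 m

ρ_ref D = ρ (D + h) → h = D (ρ_ref − ρ)/ρ.
h = 113600 m × (2.78 − 2.7)/2.7 = 3370 m.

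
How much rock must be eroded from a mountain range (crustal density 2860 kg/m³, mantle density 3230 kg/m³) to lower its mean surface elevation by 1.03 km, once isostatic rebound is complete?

8.99 km

Net drop Δ = e − u = e − e ρ_c/ρ_m = e (ρ_m − ρ_c)/ρ_m.
e = Δ ρ_m/(ρ_m − ρ_c) = 1.03 km × 3230/370 = 8.99 km.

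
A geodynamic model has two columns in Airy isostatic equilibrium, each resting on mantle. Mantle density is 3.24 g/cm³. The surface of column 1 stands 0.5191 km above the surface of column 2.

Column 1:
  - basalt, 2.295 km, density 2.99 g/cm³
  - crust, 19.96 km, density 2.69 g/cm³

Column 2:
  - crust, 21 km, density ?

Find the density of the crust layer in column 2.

Take the compensation level at the base of the deeper column (depth z_c below the surface of column 1) and equate Σ ρ_i t_i down to z_c; mantle fills any gap and the z_c terms cancel.
Column 1: 2.295×2.99 + 19.96×2.69 + (z_c − 22.255)×3.24
Column 2: 0.5191×0 + 21×ρ + (z_c − 0.5191 − 21)×3.24
The z_c×3.24 term appears on both sides and cancels. Collect the known terms of each column as K = Σ(ρt)_known − 3.24 × (depth of known layers): K_1 = 60.55445 − 3.24×22.255 = −11.55175; K_2 = 0 − 3.24×(0.5191 + 21) = −69.721884.
Balance: K_1 = K_2 + 21×ρ, so ρ = (K_1 − K_2)/21 = 58.1701/21 = 2.77 g/cm³.

2.77 g/cm³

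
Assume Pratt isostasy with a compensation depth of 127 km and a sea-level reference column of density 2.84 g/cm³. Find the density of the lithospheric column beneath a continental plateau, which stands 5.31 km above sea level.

Pratt balance: ρ_ref D = ρ (D + h).
ρ = ρ_ref D/(D + h) = 2.84 × 127 km/(127 km + 5.31 km) = 2.73 g/cm³.

2.73 g/cm³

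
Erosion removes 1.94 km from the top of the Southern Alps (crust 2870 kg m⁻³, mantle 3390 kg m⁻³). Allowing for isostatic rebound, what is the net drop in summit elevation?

0.298 km

Rebound u = e ρ_c/ρ_m = 1.94 km × 2870/3390 = 1.642 km.
Net surface drop = e − u = 1.94 km − 1.642 km = e (ρ_m − ρ_c)/ρ_m = 0.298 km.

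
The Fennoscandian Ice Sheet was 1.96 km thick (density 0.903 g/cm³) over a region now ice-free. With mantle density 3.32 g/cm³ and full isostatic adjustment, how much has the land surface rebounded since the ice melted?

Removing the load lets mantle flow back in; uplift u satisfies ρ_ice t = ρ_m u.
u = t ρ_ice/ρ_m = 1.96 km × 0.903/3.32 = 0.533 km.

0.533 km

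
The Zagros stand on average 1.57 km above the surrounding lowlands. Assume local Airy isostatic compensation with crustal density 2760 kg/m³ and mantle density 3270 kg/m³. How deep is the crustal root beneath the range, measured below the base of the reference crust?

8.5 km

By Archimedes' principle applied to the lithosphere: the weight of the topography is balanced by the buoyancy of the root, ρ_c h = (ρ_m − ρ_c) r.
r = h · ρ_c / (ρ_m − ρ_c) = 1.57 km × 2760 / (3270 − 2760) = 8.5 km.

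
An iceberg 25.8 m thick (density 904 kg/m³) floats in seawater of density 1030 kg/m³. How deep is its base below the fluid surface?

22.6 m

Draft d = t ρ_obj/ρ_fluid = 25.8 m × 904/1030 = 22.6 m.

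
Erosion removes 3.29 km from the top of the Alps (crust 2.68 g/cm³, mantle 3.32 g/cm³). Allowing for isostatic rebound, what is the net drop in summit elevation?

0.634 km

Rebound u = e ρ_c/ρ_m = 3.29 km × 2.68/3.32 = 2.656 km.
Net surface drop = e − u = 3.29 km − 2.656 km = e (ρ_m − ρ_c)/ρ_m = 0.634 km.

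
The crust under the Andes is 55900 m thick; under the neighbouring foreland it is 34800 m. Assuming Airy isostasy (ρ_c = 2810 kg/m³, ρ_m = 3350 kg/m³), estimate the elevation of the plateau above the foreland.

Excess crust Δ = 55900 m − 34800 m = 21100 m, split between elevation h and root r with h + r = Δ.
Airy balance ρ_c h = (ρ_m − ρ_c) r gives r = h ρ_c/(ρ_m − ρ_c), so h (1 + ρ_c/(ρ_m − ρ_c)) = Δ, i.e. h = Δ (ρ_m − ρ_c)/ρ_m.
h = 21100 m × 540/3350 = 3400 m.

3400 m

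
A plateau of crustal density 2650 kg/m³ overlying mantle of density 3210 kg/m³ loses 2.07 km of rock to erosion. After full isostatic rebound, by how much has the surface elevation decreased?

0.361 km

Rebound u = e ρ_c/ρ_m = 2.07 km × 2650/3210 = 1.709 km.
Net surface drop = e − u = 2.07 km − 1.709 km = e (ρ_m − ρ_c)/ρ_m = 0.361 km.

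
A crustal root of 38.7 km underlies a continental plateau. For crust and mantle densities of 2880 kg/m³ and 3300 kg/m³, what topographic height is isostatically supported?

By Archimedes' principle applied to the lithosphere: ρ_c h = (ρ_m − ρ_c) r.
h = r (ρ_m − ρ_c) / ρ_c = 38.7 km × (3300 − 2880) / 2880 = 5.64 km.

5.64 km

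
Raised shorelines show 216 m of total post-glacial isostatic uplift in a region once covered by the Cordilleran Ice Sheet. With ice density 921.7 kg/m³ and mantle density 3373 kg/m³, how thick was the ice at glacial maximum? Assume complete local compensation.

790 m

u = t ρ_ice/ρ_m → t = u ρ_m/ρ_ice = 216 m × 3373/921.7 = 790 m.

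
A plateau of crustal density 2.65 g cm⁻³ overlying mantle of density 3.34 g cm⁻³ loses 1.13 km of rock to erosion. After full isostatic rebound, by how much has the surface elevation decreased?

Rebound u = e ρ_c/ρ_m = 1.13 km × 2.65/3.34 = 0.8966 km.
Net surface drop = e − u = 1.13 km − 0.8966 km = e (ρ_m − ρ_c)/ρ_m = 0.233 km.

0.233 km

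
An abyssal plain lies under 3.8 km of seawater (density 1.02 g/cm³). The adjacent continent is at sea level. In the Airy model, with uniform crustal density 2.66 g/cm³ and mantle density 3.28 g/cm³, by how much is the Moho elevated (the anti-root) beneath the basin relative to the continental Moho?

10.1 km

Balancing pressure at the compensation depth: replacing crust with seawater at the top is compensated by replacing crust with mantle at the base: d (ρ_c − ρ_w) = a (ρ_m − ρ_c).
a = d (ρ_c − ρ_w)/(ρ_m − ρ_c) = 3.8 km × 1.64/0.62 = 10.1 km.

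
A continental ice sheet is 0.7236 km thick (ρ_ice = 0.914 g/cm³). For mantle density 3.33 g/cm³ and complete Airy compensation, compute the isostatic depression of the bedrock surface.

Isostatic balance requires: the ice load ρ_ice t is balanced by mantle displaced below, ρ_m s.
s = t ρ_ice / ρ_m = 0.7236 km × 0.914/3.33 = 0.199 km.

0.199 km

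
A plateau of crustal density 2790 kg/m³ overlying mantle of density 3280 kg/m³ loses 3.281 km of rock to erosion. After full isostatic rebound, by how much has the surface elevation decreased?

0.49 km

Rebound u = e ρ_c/ρ_m = 3.281 km × 2790/3280 = 2.791 km.
Net surface drop = e − u = 3.281 km − 2.791 km = e (ρ_m − ρ_c)/ρ_m = 0.49 km.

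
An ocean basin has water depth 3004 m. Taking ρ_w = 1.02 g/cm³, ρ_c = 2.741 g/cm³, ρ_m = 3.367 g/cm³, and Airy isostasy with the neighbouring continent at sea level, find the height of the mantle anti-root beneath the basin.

Isostatic balance requires: replacing crust with seawater at the top is compensated by replacing crust with mantle at the base: d (ρ_c − ρ_w) = a (ρ_m − ρ_c).
a = d (ρ_c − ρ_w)/(ρ_m − ρ_c) = 3004 m × 1.721/0.626 = 8260 m.

8260 m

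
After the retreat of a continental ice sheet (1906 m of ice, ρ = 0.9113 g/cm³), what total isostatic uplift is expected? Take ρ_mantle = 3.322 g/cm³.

523 m

Removing the load lets mantle flow back in; uplift u satisfies ρ_ice t = ρ_m u.
u = t ρ_ice/ρ_m = 1906 m × 0.9113/3.322 = 523 m.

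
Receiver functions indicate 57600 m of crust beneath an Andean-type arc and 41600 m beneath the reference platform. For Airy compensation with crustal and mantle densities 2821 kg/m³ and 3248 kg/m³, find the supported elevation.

Excess crust Δ = 57600 m − 41600 m = 16000 m, split between elevation h and root r with h + r = Δ.
Airy balance ρ_c h = (ρ_m − ρ_c) r gives r = h ρ_c/(ρ_m − ρ_c), so h (1 + ρ_c/(ρ_m − ρ_c)) = Δ, i.e. h = Δ (ρ_m − ρ_c)/ρ_m.
h = 16000 m × 427/3248 = 2100 m.

2100 m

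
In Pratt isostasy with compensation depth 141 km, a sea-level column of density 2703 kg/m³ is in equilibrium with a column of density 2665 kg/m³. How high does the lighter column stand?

2.01 km

ρ_ref D = ρ (D + h) → h = D (ρ_ref − ρ)/ρ.
h = 141 km × (2703 − 2665)/2665 = 2.01 km.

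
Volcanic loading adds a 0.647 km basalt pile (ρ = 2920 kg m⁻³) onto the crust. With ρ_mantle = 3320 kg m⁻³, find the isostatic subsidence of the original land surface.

Subaerial loading: s = t ρ_load / ρ_m.
s = 0.647 km × 2920/3320 = 0.569 km.

0.569 km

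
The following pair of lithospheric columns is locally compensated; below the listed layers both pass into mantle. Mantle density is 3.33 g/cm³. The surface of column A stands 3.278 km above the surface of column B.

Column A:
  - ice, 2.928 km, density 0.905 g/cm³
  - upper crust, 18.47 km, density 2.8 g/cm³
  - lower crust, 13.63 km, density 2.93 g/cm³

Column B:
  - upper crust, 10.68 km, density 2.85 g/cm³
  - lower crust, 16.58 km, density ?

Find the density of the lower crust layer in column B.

2.95 g/cm³

Take the compensation level at the base of the deeper column (depth z_c below the surface of column A) and equate Σ ρ_i t_i down to z_c; mantle fills any gap and the z_c terms cancel.
Column A: 2.928×0.905 + 18.47×2.8 + 13.63×2.93 + (z_c − 35.028)×3.33
Column B: 3.278×0 + 10.68×2.85 + 16.58×ρ + (z_c − 3.278 − 27.26)×3.33
The z_c×3.33 term appears on both sides and cancels. Collect the known terms of each column as K = Σ(ρt)_known − 3.33 × (depth of known layers): K_A = 94.30174 − 3.33×35.028 = −22.3415; K_B = 30.438 − 3.33×(3.278 + 27.26) = −71.25354.
Balance: K_A = K_B + 16.58×ρ, so ρ = (K_A − K_B)/16.58 = 48.912/16.58 = 2.95 g/cm³.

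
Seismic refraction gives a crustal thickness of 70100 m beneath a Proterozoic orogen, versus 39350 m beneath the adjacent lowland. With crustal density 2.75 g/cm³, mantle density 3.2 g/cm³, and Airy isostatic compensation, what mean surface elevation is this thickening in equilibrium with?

Excess crust Δ = 70100 m − 39350 m = 30750 m, split between elevation h and root r with h + r = Δ.
Airy balance ρ_c h = (ρ_m − ρ_c) r gives r = h ρ_c/(ρ_m − ρ_c), so h (1 + ρ_c/(ρ_m − ρ_c)) = Δ, i.e. h = Δ (ρ_m − ρ_c)/ρ_m.
h = 30750 m × 0.45/3.2 = 4320 m.

4320 m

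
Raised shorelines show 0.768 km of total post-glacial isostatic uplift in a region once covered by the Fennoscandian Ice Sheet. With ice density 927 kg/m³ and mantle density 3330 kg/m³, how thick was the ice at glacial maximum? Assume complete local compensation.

u = t ρ_ice/ρ_m → t = u ρ_m/ρ_ice = 0.768 km × 3330/927 = 2.76 km.

2.76 km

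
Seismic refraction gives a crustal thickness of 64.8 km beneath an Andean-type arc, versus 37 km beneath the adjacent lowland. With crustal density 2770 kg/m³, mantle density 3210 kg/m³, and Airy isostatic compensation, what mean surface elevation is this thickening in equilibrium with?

3.81 km

Excess crust Δ = 64.8 km − 37 km = 27.8 km, split between elevation h and root r with h + r = Δ.
Airy balance ρ_c h = (ρ_m − ρ_c) r gives r = h ρ_c/(ρ_m − ρ_c), so h (1 + ρ_c/(ρ_m − ρ_c)) = Δ, i.e. h = Δ (ρ_m − ρ_c)/ρ_m.
h = 27.8 km × 440/3210 = 3.81 km.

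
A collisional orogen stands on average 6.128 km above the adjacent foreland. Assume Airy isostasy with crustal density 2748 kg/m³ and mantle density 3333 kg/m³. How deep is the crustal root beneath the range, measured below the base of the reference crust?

28.8 km

Balancing pressure at the compensation depth: the weight of the topography is balanced by the buoyancy of the root, ρ_c h = (ρ_m − ρ_c) r.
r = h · ρ_c / (ρ_m − ρ_c) = 6.128 km × 2748 / (3333 − 2748) = 28.8 km.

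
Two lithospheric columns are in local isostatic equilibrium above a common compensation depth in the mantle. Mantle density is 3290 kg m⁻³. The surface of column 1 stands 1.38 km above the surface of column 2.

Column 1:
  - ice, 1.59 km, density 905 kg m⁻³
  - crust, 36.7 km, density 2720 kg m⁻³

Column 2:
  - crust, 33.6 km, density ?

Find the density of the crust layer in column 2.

Take the compensation level at the base of the deeper column (depth z_c below the surface of column 1) and equate Σ ρ_i t_i down to z_c; mantle fills any gap and the z_c terms cancel.
Column 1: 1.59×905 + 36.7×2720 + (z_c − 38.29)×3290
Column 2: 1.38×0 + 33.6×ρ + (z_c − 1.38 − 33.6)×3290
The z_c×3290 term appears on both sides and cancels. Collect the known terms of each column as K = Σ(ρt)_known − 3290 × (depth of known layers): K_1 = 101262.95 − 3290×38.29 = −24711.15; K_2 = 0 − 3290×(1.38 + 33.6) = −115084.2.
Balance: K_1 = K_2 + 33.6×ρ, so ρ = (K_1 − K_2)/33.6 = 90373.1/33.6 = 2690 kg m⁻³.

2690 kg m⁻³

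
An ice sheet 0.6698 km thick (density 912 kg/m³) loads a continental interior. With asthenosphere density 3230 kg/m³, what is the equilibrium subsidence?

In Airy isostatic equilibrium: the ice load ρ_ice t is balanced by mantle displaced below, ρ_m s.
s = t ρ_ice / ρ_m = 0.6698 km × 912/3230 = 0.189 km.

0.189 km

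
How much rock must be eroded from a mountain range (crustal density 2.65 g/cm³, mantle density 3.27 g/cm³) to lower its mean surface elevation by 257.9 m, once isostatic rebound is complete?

Net drop Δ = e − u = e − e ρ_c/ρ_m = e (ρ_m − ρ_c)/ρ_m.
e = Δ ρ_m/(ρ_m − ρ_c) = 257.9 m × 3.27/0.62 = 1360 m.

1360 m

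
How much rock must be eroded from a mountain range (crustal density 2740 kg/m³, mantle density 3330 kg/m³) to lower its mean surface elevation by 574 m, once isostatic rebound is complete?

3240 m

Net drop Δ = e − u = e − e ρ_c/ρ_m = e (ρ_m − ρ_c)/ρ_m.
e = Δ ρ_m/(ρ_m − ρ_c) = 574 m × 3330/590 = 3240 m.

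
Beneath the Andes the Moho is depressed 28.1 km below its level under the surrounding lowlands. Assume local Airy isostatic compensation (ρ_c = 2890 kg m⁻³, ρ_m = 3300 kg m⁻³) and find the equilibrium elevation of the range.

3.99 km

Isostatic balance requires: ρ_c h = (ρ_m − ρ_c) r.
h = r (ρ_m − ρ_c) / ρ_c = 28.1 km × (3300 − 2890) / 2890 = 3.99 km.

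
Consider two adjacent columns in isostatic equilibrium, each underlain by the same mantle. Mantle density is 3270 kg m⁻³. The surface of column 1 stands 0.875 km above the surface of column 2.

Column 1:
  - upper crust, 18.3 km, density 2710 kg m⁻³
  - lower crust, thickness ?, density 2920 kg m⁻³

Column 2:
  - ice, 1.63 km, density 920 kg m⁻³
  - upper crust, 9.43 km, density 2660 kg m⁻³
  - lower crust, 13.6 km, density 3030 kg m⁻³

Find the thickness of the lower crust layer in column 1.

15.6 km

Take the compensation level at the base of the deeper column (depth z_c below the surface of column 1) and equate Σ ρ_i t_i down to z_c; mantle fills any gap and the z_c terms cancel.
Column 1: 18.3×2710 + x×2920 + (z_c − 18.3 − x)×3270
Column 2: 0.875×0 + 1.63×920 + 9.43×2660 + 13.6×3030 + (z_c − 0.875 − 24.66)×3270
The z_c×3270 term appears on both sides and cancels. Collect the known terms of each column as K = Σ(ρt)_known − 3270 × (depth of known layers): K_1 = 49593 − 3270×18.3 = −10248; K_2 = 67791.4 − 3270×(0.875 + 24.66) = −15708.05.
Balance: K_1 − x×(3270 − 2920) = K_2, so x = (K_1 − K_2)/(3270 − 2920) = 5460.05/350 = 15.6 km.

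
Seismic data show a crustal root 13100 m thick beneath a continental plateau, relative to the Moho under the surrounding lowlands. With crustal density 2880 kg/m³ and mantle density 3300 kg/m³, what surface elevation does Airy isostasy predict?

For local isostatic compensation: ρ_c h = (ρ_m − ρ_c) r.
h = r (ρ_m − ρ_c) / ρ_c = 13100 m × (3300 − 2880) / 2880 = 1910 m.

1910 m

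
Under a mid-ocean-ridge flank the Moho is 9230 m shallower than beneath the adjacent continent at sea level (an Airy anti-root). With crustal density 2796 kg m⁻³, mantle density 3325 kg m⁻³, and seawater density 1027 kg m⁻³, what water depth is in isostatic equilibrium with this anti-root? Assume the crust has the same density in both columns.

2760 m

Replacing a thickness d of crust by seawater at the top must be balanced by replacing crust with mantle at the base: d (ρ_c − ρ_w) = a (ρ_m − ρ_c).
d = a (ρ_m − ρ_c)/(ρ_c − ρ_w) = 9230 m × 529/1769 = 2760 m.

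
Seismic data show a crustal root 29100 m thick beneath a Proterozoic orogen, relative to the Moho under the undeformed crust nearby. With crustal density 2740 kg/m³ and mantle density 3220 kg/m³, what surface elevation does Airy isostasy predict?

5100 m

Isostatic balance requires: ρ_c h = (ρ_m − ρ_c) r.
h = r (ρ_m − ρ_c) / ρ_c = 29100 m × (3220 − 2740) / 2740 = 5100 m.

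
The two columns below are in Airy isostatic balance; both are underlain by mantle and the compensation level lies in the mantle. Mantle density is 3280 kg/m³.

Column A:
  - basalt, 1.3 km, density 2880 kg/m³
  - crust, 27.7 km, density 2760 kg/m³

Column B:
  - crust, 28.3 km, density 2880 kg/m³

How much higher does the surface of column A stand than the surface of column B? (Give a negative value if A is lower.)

1.1 km

For any compensation level in the mantle, the mantle terms cancel and isostasy reduces to e = (Σt_A − Σt_B) − (Σ(ρt)_A − Σ(ρt)_B) / ρ_m.
Σt_A = 29 km; Σt_B = 28.3 km; Σ(ρt)_A = 80196; Σ(ρt)_B = 81504 (in km·kg/m³).
e = (29 − 28.3) − (80196 − 81504) / 3280 = 1.1 km.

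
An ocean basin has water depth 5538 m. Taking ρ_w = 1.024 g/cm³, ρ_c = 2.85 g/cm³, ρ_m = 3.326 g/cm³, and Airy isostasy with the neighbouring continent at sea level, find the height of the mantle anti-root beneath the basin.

21200 m

Balancing pressure at the compensation depth: replacing crust with seawater at the top is compensated by replacing crust with mantle at the base: d (ρ_c − ρ_w) = a (ρ_m − ρ_c).
a = d (ρ_c − ρ_w)/(ρ_m − ρ_c) = 5538 m × 1.826/0.476 = 21200 m.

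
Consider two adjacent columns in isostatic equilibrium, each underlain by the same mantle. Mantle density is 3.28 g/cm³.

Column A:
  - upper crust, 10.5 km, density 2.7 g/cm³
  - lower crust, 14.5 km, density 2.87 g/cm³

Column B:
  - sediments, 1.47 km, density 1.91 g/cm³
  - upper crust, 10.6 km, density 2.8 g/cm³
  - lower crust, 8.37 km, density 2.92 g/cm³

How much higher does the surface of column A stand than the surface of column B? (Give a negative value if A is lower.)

For any compensation level in the mantle, the mantle terms cancel and isostasy reduces to e = (Σt_A − Σt_B) − (Σ(ρt)_A − Σ(ρt)_B) / ρ_m.
Σt_A = 25 km; Σt_B = 20.44 km; Σ(ρt)_A = 69.965; Σ(ρt)_B = 56.9281 (in km·g/cm³).
e = (25 − 20.44) − (69.965 − 56.9281) / 3.28 = 0.585 km.

0.585 km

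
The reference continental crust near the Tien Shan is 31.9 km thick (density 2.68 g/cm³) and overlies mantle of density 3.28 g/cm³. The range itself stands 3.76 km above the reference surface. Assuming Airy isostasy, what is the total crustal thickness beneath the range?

Root depth r = h ρ_c / (ρ_m − ρ_c) = 3.76 km × 2.68 / 0.6 = 16.79 km.
Total thickness = T + h + r = 31.9 km + 3.76 km + 16.79 km = 52.5 km.

52.5 km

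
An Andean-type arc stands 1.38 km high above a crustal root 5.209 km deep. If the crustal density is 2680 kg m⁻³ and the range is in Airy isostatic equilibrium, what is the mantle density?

3390 kg m⁻³

Airy balance: ρ_c h = (ρ_m − ρ_c) r → ρ_m = ρ_c (1 + h/r).
ρ_m = 2680 × (1 + 1.38 km/5.209 km) = 3390 kg m⁻³.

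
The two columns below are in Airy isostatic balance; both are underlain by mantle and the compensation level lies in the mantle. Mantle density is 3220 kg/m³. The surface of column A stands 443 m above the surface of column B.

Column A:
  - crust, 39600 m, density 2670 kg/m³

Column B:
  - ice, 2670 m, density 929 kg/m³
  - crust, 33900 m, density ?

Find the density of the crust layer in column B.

Take the compensation level at the base of the deeper column (depth z_c below the surface of column A) and equate Σ ρ_i t_i down to z_c; mantle fills any gap and the z_c terms cancel.
Column A: 39600×2670 + (z_c − 39600)×3220
Column B: 443×0 + 2670×929 + 33900×ρ + (z_c − 443 − 36570)×3220
The z_c×3220 term appears on both sides and cancels. Collect the known terms of each column as K = Σ(ρt)_known − 3220 × (depth of known layers): K_A = 105732000 − 3220×39600 = −21780000; K_B = 2480430 − 3220×(443 + 36570) = −116701430.
Balance: K_A = K_B + 33900×ρ, so ρ = (K_A − K_B)/33900 = 94921400/33900 = 2800 kg/m³.

2800 kg/m³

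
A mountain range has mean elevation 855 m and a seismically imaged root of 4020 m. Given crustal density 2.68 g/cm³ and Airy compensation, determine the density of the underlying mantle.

Airy balance: ρ_c h = (ρ_m − ρ_c) r → ρ_m = ρ_c (1 + h/r).
ρ_m = 2.68 × (1 + 855 m/4020 m) = 3.25 g/cm³.

3.25 g/cm³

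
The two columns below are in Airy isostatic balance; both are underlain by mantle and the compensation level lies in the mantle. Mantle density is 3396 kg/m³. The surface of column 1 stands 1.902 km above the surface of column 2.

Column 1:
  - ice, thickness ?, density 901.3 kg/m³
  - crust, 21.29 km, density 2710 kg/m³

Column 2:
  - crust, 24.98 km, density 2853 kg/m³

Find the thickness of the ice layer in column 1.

2.17 km

Take the compensation level at the base of the deeper column (depth z_c below the surface of column 1) and equate Σ ρ_i t_i down to z_c; mantle fills any gap and the z_c terms cancel.
Column 1: x×901.3 + 21.29×2710 + (z_c − 21.29 − x)×3396
Column 2: 1.902×0 + 24.98×2853 + (z_c − 1.902 − 24.98)×3396
The z_c×3396 term appears on both sides and cancels. Collect the known terms of each column as K = Σ(ρt)_known − 3396 × (depth of known layers): K_1 = 57695.9 − 3396×21.29 = −14604.94; K_2 = 71267.94 − 3396×(1.902 + 24.98) = −20023.332.
Balance: K_1 − x×(3396 − 901.3) = K_2, so x = (K_1 − K_2)/(3396 − 901.3) = 5418.39/2494.7 = 2.17 km.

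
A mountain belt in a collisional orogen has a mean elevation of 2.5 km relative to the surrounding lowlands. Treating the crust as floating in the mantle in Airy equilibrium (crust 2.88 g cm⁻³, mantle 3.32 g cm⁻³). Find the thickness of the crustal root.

Balancing pressure at the compensation depth: the weight of the topography is balanced by the buoyancy of the root, ρ_c h = (ρ_m − ρ_c) r.
r = h · ρ_c / (ρ_m − ρ_c) = 2.5 km × 2.88 / (3.32 − 2.88) = 16.4 km.

16.4 km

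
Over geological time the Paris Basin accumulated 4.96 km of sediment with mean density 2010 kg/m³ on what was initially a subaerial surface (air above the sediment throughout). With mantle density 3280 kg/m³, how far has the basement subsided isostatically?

3.04 km

Subaerial load: s = t ρ_sed / ρ_m = 4.96 km × 2010/3280 = 3.04 km.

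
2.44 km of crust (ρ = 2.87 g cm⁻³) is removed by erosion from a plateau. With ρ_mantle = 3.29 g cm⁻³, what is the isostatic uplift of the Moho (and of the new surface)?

Unloading: uplift u = e ρ_c/ρ_m = 2.44 km × 2.87/3.29 = 2.13 km.

2.13 km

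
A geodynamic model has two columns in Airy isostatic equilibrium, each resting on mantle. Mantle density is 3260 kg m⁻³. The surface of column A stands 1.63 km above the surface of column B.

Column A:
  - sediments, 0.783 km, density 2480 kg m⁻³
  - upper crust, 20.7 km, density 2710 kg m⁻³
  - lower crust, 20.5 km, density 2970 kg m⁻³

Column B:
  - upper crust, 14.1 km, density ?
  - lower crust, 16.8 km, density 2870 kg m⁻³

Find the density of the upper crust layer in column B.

Take the compensation level at the base of the deeper column (depth z_c below the surface of column A) and equate Σ ρ_i t_i down to z_c; mantle fills any gap and the z_c terms cancel.
Column A: 0.783×2480 + 20.7×2710 + 20.5×2970 + (z_c − 41.983)×3260
Column B: 1.63×0 + 14.1×ρ + 16.8×2870 + (z_c − 1.63 − 30.9)×3260
The z_c×3260 term appears on both sides and cancels. Collect the known terms of each column as K = Σ(ρt)_known − 3260 × (depth of known layers): K_A = 118923.84 − 3260×41.983 = −17940.74; K_B = 48216 − 3260×(1.63 + 30.9) = −57831.8.
Balance: K_A = K_B + 14.1×ρ, so ρ = (K_A − K_B)/14.1 = 39891.1/14.1 = 2830 kg m⁻³.

2830 kg m⁻³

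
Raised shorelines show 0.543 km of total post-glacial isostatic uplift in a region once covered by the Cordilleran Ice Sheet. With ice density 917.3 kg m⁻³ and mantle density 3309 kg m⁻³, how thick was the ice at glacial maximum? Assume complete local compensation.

u = t ρ_ice/ρ_m → t = u ρ_m/ρ_ice = 0.543 km × 3309/917.3 = 1.96 km.

1.96 km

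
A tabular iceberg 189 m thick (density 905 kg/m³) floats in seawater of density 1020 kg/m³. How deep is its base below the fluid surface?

168 m

Draft d = t ρ_obj/ρ_fluid = 189 m × 905/1020 = 168 m.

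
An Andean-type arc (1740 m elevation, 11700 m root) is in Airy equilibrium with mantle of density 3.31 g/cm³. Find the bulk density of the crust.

ρ_c h = (ρ_m − ρ_c) r → ρ_c (h + r) = ρ_m r → ρ_c = ρ_m r / (h + r).
ρ_c = 3.31 × 11700 m / (1740 m + 11700 m) = 2.88 g/cm³.

2.88 g/cm³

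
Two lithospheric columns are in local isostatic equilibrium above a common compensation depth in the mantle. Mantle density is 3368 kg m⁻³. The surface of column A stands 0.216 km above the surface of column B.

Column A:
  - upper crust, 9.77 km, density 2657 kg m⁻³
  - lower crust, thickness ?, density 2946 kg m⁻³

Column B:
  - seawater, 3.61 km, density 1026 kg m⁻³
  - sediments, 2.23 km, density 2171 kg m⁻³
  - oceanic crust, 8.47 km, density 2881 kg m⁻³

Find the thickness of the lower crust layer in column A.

Take the compensation level at the base of the deeper column (depth z_c below the surface of column A) and equate Σ ρ_i t_i down to z_c; mantle fills any gap and the z_c terms cancel.
Column A: 9.77×2657 + x×2946 + (z_c − 9.77 − x)×3368
Column B: 0.216×0 + 3.61×1026 + 2.23×2171 + 8.47×2881 + (z_c − 0.216 − 14.31)×3368
The z_c×3368 term appears on both sides and cancels. Collect the known terms of each column as K = Σ(ρt)_known − 3368 × (depth of known layers): K_A = 25958.89 − 3368×9.77 = −6946.47; K_B = 32947.26 − 3368×(0.216 + 14.31) = −15976.308.
Balance: K_A − x×(3368 − 2946) = K_B, so x = (K_A − K_B)/(3368 − 2946) = 9029.84/422 = 21.4 km.

21.4 km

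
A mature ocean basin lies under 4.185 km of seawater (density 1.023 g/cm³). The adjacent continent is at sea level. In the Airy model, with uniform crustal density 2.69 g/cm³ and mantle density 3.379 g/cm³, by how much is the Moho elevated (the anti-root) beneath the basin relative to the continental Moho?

For local isostatic compensation: replacing crust with seawater at the top is compensated by replacing crust with mantle at the base: d (ρ_c − ρ_w) = a (ρ_m − ρ_c).
a = d (ρ_c − ρ_w)/(ρ_m − ρ_c) = 4.185 km × 1.667/0.689 = 10.1 km.

10.1 km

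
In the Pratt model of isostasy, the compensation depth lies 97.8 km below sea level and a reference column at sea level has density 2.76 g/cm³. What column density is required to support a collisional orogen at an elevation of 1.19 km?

Pratt balance: ρ_ref D = ρ (D + h).
ρ = ρ_ref D/(D + h) = 2.76 × 97.8 km/(97.8 km + 1.19 km) = 2.73 g/cm³.

2.73 g/cm³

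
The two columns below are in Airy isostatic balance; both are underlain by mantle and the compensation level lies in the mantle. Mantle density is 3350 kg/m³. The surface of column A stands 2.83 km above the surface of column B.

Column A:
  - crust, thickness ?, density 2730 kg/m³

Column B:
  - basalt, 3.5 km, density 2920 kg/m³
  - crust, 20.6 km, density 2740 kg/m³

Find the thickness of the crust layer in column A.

38 km

Take the compensation level at the base of the deeper column (depth z_c below the surface of column A) and equate Σ ρ_i t_i down to z_c; mantle fills any gap and the z_c terms cancel.
Column A: x×2730 + (z_c − 0 − x)×3350
Column B: 2.83×0 + 3.5×2920 + 20.6×2740 + (z_c − 2.83 − 24.1)×3350
The z_c×3350 term appears on both sides and cancels. Collect the known terms of each column as K = Σ(ρt)_known − 3350 × (depth of known layers): K_A = 0 − 3350×0 = 0; K_B = 66664 − 3350×(2.83 + 24.1) = −23551.5.
Balance: K_A − x×(3350 − 2730) = K_B, so x = (K_A − K_B)/(3350 − 2730) = 23551.5/620 = 38 km.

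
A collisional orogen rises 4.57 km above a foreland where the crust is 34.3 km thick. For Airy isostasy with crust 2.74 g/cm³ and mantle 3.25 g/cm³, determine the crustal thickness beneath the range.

Root depth r = h ρ_c / (ρ_m − ρ_c) = 4.57 km × 2.74 / 0.51 = 24.55 km.
Total thickness = T + h + r = 34.3 km + 4.57 km + 24.55 km = 63.4 km.

63.4 km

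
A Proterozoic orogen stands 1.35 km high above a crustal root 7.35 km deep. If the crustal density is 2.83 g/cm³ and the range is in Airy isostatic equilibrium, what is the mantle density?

3.35 g/cm³

Airy balance: ρ_c h = (ρ_m − ρ_c) r → ρ_m = ρ_c (1 + h/r).
ρ_m = 2.83 × (1 + 1.35 km/7.35 km) = 3.35 g/cm³.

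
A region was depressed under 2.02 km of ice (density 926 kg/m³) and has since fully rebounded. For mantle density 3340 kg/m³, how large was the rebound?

0.56 km

Removing the load lets mantle flow back in; uplift u satisfies ρ_ice t = ρ_m u.
u = t ρ_ice/ρ_m = 2.02 km × 926/3340 = 0.56 km.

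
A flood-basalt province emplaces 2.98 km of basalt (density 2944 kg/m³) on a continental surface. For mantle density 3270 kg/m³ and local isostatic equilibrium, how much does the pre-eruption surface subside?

2.68 km

Subaerial loading: s = t ρ_load / ρ_m.
s = 2.98 km × 2944/3270 = 2.68 km.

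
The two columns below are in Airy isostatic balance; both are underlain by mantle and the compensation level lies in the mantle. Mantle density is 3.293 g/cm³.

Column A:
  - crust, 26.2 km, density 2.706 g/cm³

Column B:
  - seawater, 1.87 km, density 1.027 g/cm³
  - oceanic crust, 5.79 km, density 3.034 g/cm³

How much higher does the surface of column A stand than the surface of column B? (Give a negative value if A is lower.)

For any compensation level in the mantle, the mantle terms cancel and isostasy reduces to e = (Σt_A − Σt_B) − (Σ(ρt)_A − Σ(ρt)_B) / ρ_m.
Σt_A = 26.2 km; Σt_B = 7.66 km; Σ(ρt)_A = 70.8972; Σ(ρt)_B = 19.48735 (in km·g/cm³).
e = (26.2 − 7.66) − (70.8972 − 19.48735) / 3.293 = 2.93 km.

2.93 km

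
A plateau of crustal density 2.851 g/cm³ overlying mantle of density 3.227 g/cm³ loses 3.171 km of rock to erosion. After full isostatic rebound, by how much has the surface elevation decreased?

Rebound u = e ρ_c/ρ_m = 3.171 km × 2.851/3.227 = 2.802 km.
Net surface drop = e − u = 3.171 km − 2.802 km = e (ρ_m − ρ_c)/ρ_m = 0.369 km.

0.369 km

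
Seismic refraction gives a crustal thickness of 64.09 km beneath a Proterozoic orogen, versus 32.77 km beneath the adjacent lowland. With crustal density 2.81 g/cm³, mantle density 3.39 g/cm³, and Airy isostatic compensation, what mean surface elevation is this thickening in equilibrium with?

Excess crust Δ = 64.09 km − 32.77 km = 31.32 km, split between elevation h and root r with h + r = Δ.
Airy balance ρ_c h = (ρ_m − ρ_c) r gives r = h ρ_c/(ρ_m − ρ_c), so h (1 + ρ_c/(ρ_m − ρ_c)) = Δ, i.e. h = Δ (ρ_m − ρ_c)/ρ_m.
h = 31.32 km × 0.58/3.39 = 5.36 km.

5.36 km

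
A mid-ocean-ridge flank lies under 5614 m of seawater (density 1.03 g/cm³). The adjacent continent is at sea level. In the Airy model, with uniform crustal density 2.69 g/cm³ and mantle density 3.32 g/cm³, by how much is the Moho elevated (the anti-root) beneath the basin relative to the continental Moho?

14800 m

For local isostatic compensation: replacing crust with seawater at the top is compensated by replacing crust with mantle at the base: d (ρ_c − ρ_w) = a (ρ_m − ρ_c).
a = d (ρ_c − ρ_w)/(ρ_m − ρ_c) = 5614 m × 1.66/0.63 = 14800 m.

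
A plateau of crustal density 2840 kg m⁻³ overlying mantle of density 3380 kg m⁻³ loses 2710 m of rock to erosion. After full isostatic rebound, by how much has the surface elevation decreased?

433 m

Rebound u = e ρ_c/ρ_m = 2710 m × 2840/3380 = 2277 m.
Net surface drop = e − u = 2710 m − 2277 m = e (ρ_m − ρ_c)/ρ_m = 433 m.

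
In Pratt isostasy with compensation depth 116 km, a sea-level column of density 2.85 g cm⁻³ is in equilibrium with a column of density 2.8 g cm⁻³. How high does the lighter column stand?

ρ_ref D = ρ (D + h) → h = D (ρ_ref − ρ)/ρ.
h = 116 km × (2.85 − 2.8)/2.8 = 2.07 km.

2.07 km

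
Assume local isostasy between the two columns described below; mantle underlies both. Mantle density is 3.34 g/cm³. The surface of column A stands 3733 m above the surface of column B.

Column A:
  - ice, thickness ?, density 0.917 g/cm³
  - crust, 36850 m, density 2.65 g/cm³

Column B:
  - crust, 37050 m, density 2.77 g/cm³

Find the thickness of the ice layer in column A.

Take the compensation level at the base of the deeper column (depth z_c below the surface of column A) and equate Σ ρ_i t_i down to z_c; mantle fills any gap and the z_c terms cancel.
Column A: x×0.917 + 36850×2.65 + (z_c − 36850 − x)×3.34
Column B: 3733×0 + 37050×2.77 + (z_c − 3733 − 37050)×3.34
The z_c×3.34 term appears on both sides and cancels. Collect the known terms of each column as K = Σ(ρt)_known − 3.34 × (depth of known layers): K_A = 97652.5 − 3.34×36850 = −25426.5; K_B = 102628.5 − 3.34×(3733 + 37050) = −33586.72.
Balance: K_A − x×(3.34 − 0.917) = K_B, so x = (K_A − K_B)/(3.34 − 0.917) = 8160.22/2.423 = 3370 m.

3370 m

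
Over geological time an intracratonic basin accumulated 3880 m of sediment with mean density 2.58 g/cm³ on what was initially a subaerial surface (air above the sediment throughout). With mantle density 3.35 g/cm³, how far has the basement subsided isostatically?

2990 m

Subaerial load: s = t ρ_sed / ρ_m = 3880 m × 2.58/3.35 = 2990 m.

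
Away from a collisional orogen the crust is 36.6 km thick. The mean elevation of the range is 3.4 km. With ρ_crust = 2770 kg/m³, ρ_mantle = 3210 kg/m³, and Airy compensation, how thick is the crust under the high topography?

61.4 km

Root depth r = h ρ_c / (ρ_m − ρ_c) = 3.4 km × 2770 / 440 = 21.4 km.
Total thickness = T + h + r = 36.6 km + 3.4 km + 21.4 km = 61.4 km.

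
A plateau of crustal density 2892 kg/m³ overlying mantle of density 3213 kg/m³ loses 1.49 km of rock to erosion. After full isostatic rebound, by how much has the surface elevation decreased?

0.149 km

Rebound u = e ρ_c/ρ_m = 1.49 km × 2892/3213 = 1.341 km.
Net surface drop = e − u = 1.49 km − 1.341 km = e (ρ_m − ρ_c)/ρ_m = 0.149 km.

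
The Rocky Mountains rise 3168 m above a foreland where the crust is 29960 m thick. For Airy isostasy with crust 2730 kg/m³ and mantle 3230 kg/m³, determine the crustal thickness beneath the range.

Root depth r = h ρ_c / (ρ_m − ρ_c) = 3168 m × 2730 / 500 = 17300 m.
Total thickness = T + h + r = 29960 m + 3168 m + 17300 m = 50400 m.

50400 m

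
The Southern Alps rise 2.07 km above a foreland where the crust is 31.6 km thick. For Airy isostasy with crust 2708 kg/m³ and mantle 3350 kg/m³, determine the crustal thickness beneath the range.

Root depth r = h ρ_c / (ρ_m − ρ_c) = 2.07 km × 2708 / 642 = 8.731 km.
Total thickness = T + h + r = 31.6 km + 2.07 km + 8.731 km = 42.4 km.

42.4 km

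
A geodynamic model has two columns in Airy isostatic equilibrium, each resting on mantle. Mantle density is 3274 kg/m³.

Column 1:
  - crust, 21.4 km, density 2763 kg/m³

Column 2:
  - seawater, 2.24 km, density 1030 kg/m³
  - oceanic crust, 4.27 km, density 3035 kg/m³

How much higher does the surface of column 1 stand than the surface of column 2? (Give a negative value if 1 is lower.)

1.49 km

For any compensation level in the mantle, the mantle terms cancel and isostasy reduces to e = (Σt_1 − Σt_2) − (Σ(ρt)_1 − Σ(ρt)_2) / ρ_m.
Σt_1 = 21.4 km; Σt_2 = 6.51 km; Σ(ρt)_1 = 59128.2; Σ(ρt)_2 = 15266.65 (in km·kg/m³).
e = (21.4 − 6.51) − (59128.2 − 15266.65) / 3274 = 1.49 km.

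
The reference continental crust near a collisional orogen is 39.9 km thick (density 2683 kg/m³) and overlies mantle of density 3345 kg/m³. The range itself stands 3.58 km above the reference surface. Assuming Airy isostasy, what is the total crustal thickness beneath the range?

58 km

Root depth r = h ρ_c / (ρ_m − ρ_c) = 3.58 km × 2683 / 662 = 14.51 km.
Total thickness = T + h + r = 39.9 km + 3.58 km + 14.51 km = 58 km.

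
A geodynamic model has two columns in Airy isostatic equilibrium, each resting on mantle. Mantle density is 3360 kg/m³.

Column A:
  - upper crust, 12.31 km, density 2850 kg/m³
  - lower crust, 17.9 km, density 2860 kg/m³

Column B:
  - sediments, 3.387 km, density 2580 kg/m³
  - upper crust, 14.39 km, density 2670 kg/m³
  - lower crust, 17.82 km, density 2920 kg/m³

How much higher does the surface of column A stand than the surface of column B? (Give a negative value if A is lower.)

For any compensation level in the mantle, the mantle terms cancel and isostasy reduces to e = (Σt_A − Σt_B) − (Σ(ρt)_A − Σ(ρt)_B) / ρ_m.
Σt_A = 30.21 km; Σt_B = 35.597 km; Σ(ρt)_A = 86277.5; Σ(ρt)_B = 99194.16 (in km·kg/m³).
e = (30.21 − 35.597) − (86277.5 − 99194.16) / 3360 = −1.54 km.

−1.54 km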